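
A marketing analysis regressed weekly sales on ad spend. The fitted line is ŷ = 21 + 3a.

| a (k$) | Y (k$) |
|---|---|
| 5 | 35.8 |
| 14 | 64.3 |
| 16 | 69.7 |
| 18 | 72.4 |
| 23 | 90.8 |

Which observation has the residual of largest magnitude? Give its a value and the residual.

a = 18, e = -2.6

a=5: ŷ = 21 + 3·5 = 36; e = 35.8 − 36 = -0.2
a=14: ŷ = 21 + 3·14 = 63; e = 64.3 − 63 = 1.3
a=16: ŷ = 21 + 3·16 = 69; e = 69.7 − 69 = 0.7
a=18: ŷ = 21 + 3·18 = 75; e = 72.4 − 75 = -2.6
a=23: ŷ = 21 + 3·23 = 90; e = 90.8 − 90 = 0.8
Largest |e| is 2.6 at a = 18, residual -2.6.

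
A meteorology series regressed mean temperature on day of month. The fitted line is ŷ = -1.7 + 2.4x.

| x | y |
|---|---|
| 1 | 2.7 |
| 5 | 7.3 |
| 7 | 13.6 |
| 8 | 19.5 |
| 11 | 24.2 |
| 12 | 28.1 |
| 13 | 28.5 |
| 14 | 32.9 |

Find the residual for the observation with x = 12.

e = 1

ŷ = -1.7 + 2.4·12 = 27.1
e = 28.1 − 27.1 = 1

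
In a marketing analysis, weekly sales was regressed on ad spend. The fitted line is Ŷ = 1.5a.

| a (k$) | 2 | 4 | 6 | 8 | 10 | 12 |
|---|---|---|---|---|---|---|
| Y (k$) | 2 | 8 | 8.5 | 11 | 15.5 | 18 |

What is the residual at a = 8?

r = -1

Ŷ = 1.5·8 = 12
r = 11 − 12 = -1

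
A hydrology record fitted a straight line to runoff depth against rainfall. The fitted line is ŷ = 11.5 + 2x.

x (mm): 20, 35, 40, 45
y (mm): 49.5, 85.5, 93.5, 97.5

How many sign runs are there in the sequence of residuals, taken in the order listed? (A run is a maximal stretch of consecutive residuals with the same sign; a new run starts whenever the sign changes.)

x=20: ŷ = 11.5 + 2·20 = 51.5; r = 49.5 − 51.5 = -2
x=35: ŷ = 11.5 + 2·35 = 81.5; r = 85.5 − 81.5 = 4
x=40: ŷ = 11.5 + 2·40 = 91.5; r = 93.5 − 91.5 = 2
x=45: ŷ = 11.5 + 2·45 = 101.5; r = 97.5 − 101.5 = -4
Signs: − + + −
Runs: −×1, +×2, −×1 → 3

3 runs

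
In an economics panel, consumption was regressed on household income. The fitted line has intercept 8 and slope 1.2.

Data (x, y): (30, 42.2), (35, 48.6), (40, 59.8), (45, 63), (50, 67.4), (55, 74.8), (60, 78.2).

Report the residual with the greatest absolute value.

e = 3.8

x=30: ŷ = 8 + 1.2·30 = 44; e = 42.2 − 44 = -1.8
x=35: ŷ = 8 + 1.2·35 = 50; e = 48.6 − 50 = -1.4
x=40: ŷ = 8 + 1.2·40 = 56; e = 59.8 − 56 = 3.8
x=45: ŷ = 8 + 1.2·45 = 62; e = 63 − 62 = 1
x=50: ŷ = 8 + 1.2·50 = 68; e = 67.4 − 68 = -0.6
x=55: ŷ = 8 + 1.2·55 = 74; e = 74.8 − 74 = 0.8
x=60: ŷ = 8 + 1.2·60 = 80; e = 78.2 − 80 = -1.8
Largest |e| is 3.8 at x = 40, residual 3.8.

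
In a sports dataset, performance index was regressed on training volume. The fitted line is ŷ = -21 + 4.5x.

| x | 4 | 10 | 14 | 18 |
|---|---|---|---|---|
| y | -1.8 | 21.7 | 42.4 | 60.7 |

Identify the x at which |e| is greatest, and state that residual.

x=4: ŷ = -21 + 4.5·4 = -3; e = -1.8 − (-3) = 1.2
x=10: ŷ = -21 + 4.5·10 = 24; e = 21.7 − 24 = -2.3
x=14: ŷ = -21 + 4.5·14 = 42; e = 42.4 − 42 = 0.4
x=18: ŷ = -21 + 4.5·18 = 60; e = 60.7 − 60 = 0.7
Largest |e| is 2.3 at x = 10, residual -2.3.

x = 10, e = -2.3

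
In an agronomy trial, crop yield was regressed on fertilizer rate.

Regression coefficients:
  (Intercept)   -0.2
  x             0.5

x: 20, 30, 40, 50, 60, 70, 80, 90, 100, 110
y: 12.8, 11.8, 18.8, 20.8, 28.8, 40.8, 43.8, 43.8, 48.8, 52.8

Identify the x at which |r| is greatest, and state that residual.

x = 70, r = 6

x=20: ŷ = -0.2 + 0.5·20 = 9.8; r = 12.8 − 9.8 = 3
x=30: ŷ = -0.2 + 0.5·30 = 14.8; r = 11.8 − 14.8 = -3
x=40: ŷ = -0.2 + 0.5·40 = 19.8; r = 18.8 − 19.8 = -1
x=50: ŷ = -0.2 + 0.5·50 = 24.8; r = 20.8 − 24.8 = -4
x=60: ŷ = -0.2 + 0.5·60 = 29.8; r = 28.8 − 29.8 = -1
x=70: ŷ = -0.2 + 0.5·70 = 34.8; r = 40.8 − 34.8 = 6
x=80: ŷ = -0.2 + 0.5·80 = 39.8; r = 43.8 − 39.8 = 4
x=90: ŷ = -0.2 + 0.5·90 = 44.8; r = 43.8 − 44.8 = -1
x=100: ŷ = -0.2 + 0.5·100 = 49.8; r = 48.8 − 49.8 = -1
x=110: ŷ = -0.2 + 0.5·110 = 54.8; r = 52.8 − 54.8 = -2
Largest |r| is 6 at x = 70, residual 6.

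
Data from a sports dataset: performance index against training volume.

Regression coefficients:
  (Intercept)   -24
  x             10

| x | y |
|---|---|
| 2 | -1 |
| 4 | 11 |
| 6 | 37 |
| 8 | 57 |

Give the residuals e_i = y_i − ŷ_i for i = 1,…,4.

3, -5, 1, 1

x=2: ŷ = -24 + 10·2 = -4; e = -1 − (-4) = 3
x=4: ŷ = -24 + 10·4 = 16; e = 11 − 16 = -5
x=6: ŷ = -24 + 10·6 = 36; e = 37 − 36 = 1
x=8: ŷ = -24 + 10·8 = 56; e = 57 − 56 = 1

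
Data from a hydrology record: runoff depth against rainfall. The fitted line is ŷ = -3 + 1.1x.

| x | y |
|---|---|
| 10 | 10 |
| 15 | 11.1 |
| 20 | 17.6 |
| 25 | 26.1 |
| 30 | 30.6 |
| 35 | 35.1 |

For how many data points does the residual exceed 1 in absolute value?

x=10: ŷ = -3 + 1.1·10 = 8; r = 10 − 8 = 2
x=15: ŷ = -3 + 1.1·15 = 13.5; r = 11.1 − 13.5 = -2.4
x=20: ŷ = -3 + 1.1·20 = 19; r = 17.6 − 19 = -1.4
x=25: ŷ = -3 + 1.1·25 = 24.5; r = 26.1 − 24.5 = 1.6
x=30: ŷ = -3 + 1.1·30 = 30; r = 30.6 − 30 = 0.6
x=35: ŷ = -3 + 1.1·35 = 35.5; r = 35.1 − 35.5 = -0.4
|r| > 1: x=10 (|r|=2), x=15 (|r|=2.4), x=20 (|r|=1.4), x=25 (|r|=1.6) → 4

4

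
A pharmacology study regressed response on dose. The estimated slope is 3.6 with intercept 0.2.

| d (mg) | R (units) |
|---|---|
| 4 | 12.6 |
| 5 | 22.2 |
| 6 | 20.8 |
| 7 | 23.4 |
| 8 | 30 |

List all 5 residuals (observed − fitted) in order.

-2, 4, -1, -2, 1

d=4: ŷ = 0.2 + 3.6·4 = 14.6; e = 12.6 − 14.6 = -2
d=5: ŷ = 0.2 + 3.6·5 = 18.2; e = 22.2 − 18.2 = 4
d=6: ŷ = 0.2 + 3.6·6 = 21.8; e = 20.8 − 21.8 = -1
d=7: ŷ = 0.2 + 3.6·7 = 25.4; e = 23.4 − 25.4 = -2
d=8: ŷ = 0.2 + 3.6·8 = 29; e = 30 − 29 = 1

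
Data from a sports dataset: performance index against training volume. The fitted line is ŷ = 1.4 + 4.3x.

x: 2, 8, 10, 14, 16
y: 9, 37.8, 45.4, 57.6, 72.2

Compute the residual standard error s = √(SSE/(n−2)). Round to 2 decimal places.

s = 2.94

x=2: ŷ = 1.4 + 4.3·2 = 10; e = 9 − 10 = -1
x=8: ŷ = 1.4 + 4.3·8 = 35.8; e = 37.8 − 35.8 = 2
x=10: ŷ = 1.4 + 4.3·10 = 44.4; e = 45.4 − 44.4 = 1
x=14: ŷ = 1.4 + 4.3·14 = 61.6; e = 57.6 − 61.6 = -4
x=16: ŷ = 1.4 + 4.3·16 = 70.2; e = 72.2 − 70.2 = 2
SSE = 1 + 4 + 1 + 16 + 4 = 26
s = √(26/3) = √8.66667 ≈ 2.94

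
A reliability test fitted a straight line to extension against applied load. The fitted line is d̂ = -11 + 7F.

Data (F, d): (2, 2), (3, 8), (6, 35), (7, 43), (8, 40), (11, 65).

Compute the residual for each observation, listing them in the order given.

F=2: d̂ = -11 + 7·2 = 3; r = 2 − 3 = -1
F=3: d̂ = -11 + 7·3 = 10; r = 8 − 10 = -2
F=6: d̂ = -11 + 7·6 = 31; r = 35 − 31 = 4
F=7: d̂ = -11 + 7·7 = 38; r = 43 − 38 = 5
F=8: d̂ = -11 + 7·8 = 45; r = 40 − 45 = -5
F=11: d̂ = -11 + 7·11 = 66; r = 65 − 66 = -1

-1, -2, 4, 5, -5, -1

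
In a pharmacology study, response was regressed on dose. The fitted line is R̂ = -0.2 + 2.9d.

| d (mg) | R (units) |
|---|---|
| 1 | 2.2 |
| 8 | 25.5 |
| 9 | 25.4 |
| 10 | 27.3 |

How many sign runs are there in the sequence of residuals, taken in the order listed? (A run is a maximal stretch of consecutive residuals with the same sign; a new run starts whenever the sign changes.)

d=1: R̂ = -0.2 + 2.9·1 = 2.7; e = 2.2 − 2.7 = -0.5
d=8: R̂ = -0.2 + 2.9·8 = 23; e = 25.5 − 23 = 2.5
d=9: R̂ = -0.2 + 2.9·9 = 25.9; e = 25.4 − 25.9 = -0.5
d=10: R̂ = -0.2 + 2.9·10 = 28.8; e = 27.3 − 28.8 = -1.5
Signs: − + − −
Runs: −×1, +×1, −×2 → 3

3 runs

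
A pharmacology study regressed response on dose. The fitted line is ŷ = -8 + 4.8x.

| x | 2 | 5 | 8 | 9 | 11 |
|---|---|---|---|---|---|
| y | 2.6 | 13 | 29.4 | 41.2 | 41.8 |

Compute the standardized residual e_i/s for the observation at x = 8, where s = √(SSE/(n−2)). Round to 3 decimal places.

-0.231

x=2: ŷ = -8 + 4.8·2 = 1.6; e = 2.6 − 1.6 = 1
x=5: ŷ = -8 + 4.8·5 = 16; e = 13 − 16 = -3
x=8: ŷ = -8 + 4.8·8 = 30.4; e = 29.4 − 30.4 = -1
x=9: ŷ = -8 + 4.8·9 = 35.2; e = 41.2 − 35.2 = 6
x=11: ŷ = -8 + 4.8·11 = 44.8; e = 41.8 − 44.8 = -3
SSE = 1 + 9 + 1 + 36 + 9 = 56
s = √(56/3) = 4.32049
e/s = -1 / 4.32049 = -0.231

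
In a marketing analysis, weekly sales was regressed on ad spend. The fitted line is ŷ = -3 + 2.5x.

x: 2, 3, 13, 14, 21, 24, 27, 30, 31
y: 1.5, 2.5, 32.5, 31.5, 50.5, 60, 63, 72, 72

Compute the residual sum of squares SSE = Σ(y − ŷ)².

SSE = 32

x=2: ŷ = -3 + 2.5·2 = 2; r = 1.5 − 2 = -0.5
x=3: ŷ = -3 + 2.5·3 = 4.5; r = 2.5 − 4.5 = -2
x=13: ŷ = -3 + 2.5·13 = 29.5; r = 32.5 − 29.5 = 3
x=14: ŷ = -3 + 2.5·14 = 32; r = 31.5 − 32 = -0.5
x=21: ŷ = -3 + 2.5·21 = 49.5; r = 50.5 − 49.5 = 1
x=24: ŷ = -3 + 2.5·24 = 57; r = 60 − 57 = 3
x=27: ŷ = -3 + 2.5·27 = 64.5; r = 63 − 64.5 = -1.5
x=30: ŷ = -3 + 2.5·30 = 72; r = 72 − 72 = 0
x=31: ŷ = -3 + 2.5·31 = 74.5; r = 72 − 74.5 = -2.5
SSE = 0.25 + 4 + 9 + 0.25 + 1 + 9 + 2.25 + 0 + 6.25 = 32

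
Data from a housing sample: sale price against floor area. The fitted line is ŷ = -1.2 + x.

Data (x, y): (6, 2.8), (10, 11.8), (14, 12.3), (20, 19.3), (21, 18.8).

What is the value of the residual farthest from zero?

r = 3

x=6: ŷ = -1.2 + 6 = 4.8; r = 2.8 − 4.8 = -2
x=10: ŷ = -1.2 + 10 = 8.8; r = 11.8 − 8.8 = 3
x=14: ŷ = -1.2 + 14 = 12.8; r = 12.3 − 12.8 = -0.5
x=20: ŷ = -1.2 + 20 = 18.8; r = 19.3 − 18.8 = 0.5
x=21: ŷ = -1.2 + 21 = 19.8; r = 18.8 − 19.8 = -1
Largest |r| is 3 at x = 10, residual 3.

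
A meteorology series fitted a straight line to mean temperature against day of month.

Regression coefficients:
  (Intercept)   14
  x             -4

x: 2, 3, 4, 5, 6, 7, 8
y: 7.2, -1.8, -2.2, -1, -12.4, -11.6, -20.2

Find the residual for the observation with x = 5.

ŷ = 14 − 4·5 = -6
e = -1 − (-6) = 5

e = 5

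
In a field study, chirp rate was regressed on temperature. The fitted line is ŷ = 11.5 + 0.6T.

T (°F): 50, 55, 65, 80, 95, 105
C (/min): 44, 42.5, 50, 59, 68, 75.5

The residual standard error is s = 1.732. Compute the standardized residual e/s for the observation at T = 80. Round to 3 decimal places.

ŷ = 11.5 + 0.6·80 = 59.5
e = 59 − 59.5 = -0.5
e/s = -0.5 / 1.732 = -0.289

-0.289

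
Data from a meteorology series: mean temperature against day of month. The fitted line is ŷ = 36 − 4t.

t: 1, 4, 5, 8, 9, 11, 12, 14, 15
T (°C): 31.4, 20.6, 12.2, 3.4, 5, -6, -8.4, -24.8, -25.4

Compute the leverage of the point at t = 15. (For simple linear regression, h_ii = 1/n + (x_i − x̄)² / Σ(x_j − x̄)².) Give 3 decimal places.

h = 0.327

t̄ = (1 + 4 + 5 + 8 + 9 + 11 + 12 + 14 + 15)/9 = 8.77778
Σ(t − t̄)² = 60.4938 + 22.8272 + 14.2716 + 0.604938 + 0.0493827 + 4.93827 + 10.3827 + 27.2716 + 38.716 = 179.556
h = 1/9 + (6.22222)²/179.556 = 0.111111 + 0.215622 = 0.327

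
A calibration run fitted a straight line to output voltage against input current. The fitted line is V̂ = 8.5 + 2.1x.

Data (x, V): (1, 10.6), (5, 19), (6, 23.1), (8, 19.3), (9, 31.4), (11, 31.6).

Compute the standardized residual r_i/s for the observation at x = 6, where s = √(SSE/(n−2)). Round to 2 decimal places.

x=1: V̂ = 8.5 + 2.1·1 = 10.6; r = 10.6 − 10.6 = 0
x=5: V̂ = 8.5 + 2.1·5 = 19; r = 19 − 19 = 0
x=6: V̂ = 8.5 + 2.1·6 = 21.1; r = 23.1 − 21.1 = 2
x=8: V̂ = 8.5 + 2.1·8 = 25.3; r = 19.3 − 25.3 = -6
x=9: V̂ = 8.5 + 2.1·9 = 27.4; r = 31.4 − 27.4 = 4
x=11: V̂ = 8.5 + 2.1·11 = 31.6; r = 31.6 − 31.6 = 0
SSE = 0 + 0 + 4 + 36 + 16 + 0 = 56
s = √(56/4) = 3.74166
r/s = 2 / 3.74166 = 0.53

0.53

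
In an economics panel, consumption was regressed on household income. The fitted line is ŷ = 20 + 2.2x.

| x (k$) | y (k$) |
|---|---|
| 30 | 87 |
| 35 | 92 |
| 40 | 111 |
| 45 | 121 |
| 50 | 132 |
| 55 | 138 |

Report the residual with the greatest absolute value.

x=30: ŷ = 20 + 2.2·30 = 86; e = 87 − 86 = 1
x=35: ŷ = 20 + 2.2·35 = 97; e = 92 − 97 = -5
x=40: ŷ = 20 + 2.2·40 = 108; e = 111 − 108 = 3
x=45: ŷ = 20 + 2.2·45 = 119; e = 121 − 119 = 2
x=50: ŷ = 20 + 2.2·50 = 130; e = 132 − 130 = 2
x=55: ŷ = 20 + 2.2·55 = 141; e = 138 − 141 = -3
Largest |e| is 5 at x = 35, residual -5.

e = -5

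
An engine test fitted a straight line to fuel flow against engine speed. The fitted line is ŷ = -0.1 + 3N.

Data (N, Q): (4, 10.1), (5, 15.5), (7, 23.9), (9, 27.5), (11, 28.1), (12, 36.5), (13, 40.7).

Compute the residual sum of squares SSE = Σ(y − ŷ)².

SSE = 39.6

N=4: ŷ = -0.1 + 3·4 = 11.9; r = 10.1 − 11.9 = -1.8
N=5: ŷ = -0.1 + 3·5 = 14.9; r = 15.5 − 14.9 = 0.6
N=7: ŷ = -0.1 + 3·7 = 20.9; r = 23.9 − 20.9 = 3
N=9: ŷ = -0.1 + 3·9 = 26.9; r = 27.5 − 26.9 = 0.6
N=11: ŷ = -0.1 + 3·11 = 32.9; r = 28.1 − 32.9 = -4.8
N=12: ŷ = -0.1 + 3·12 = 35.9; r = 36.5 − 35.9 = 0.6
N=13: ŷ = -0.1 + 3·13 = 38.9; r = 40.7 − 38.9 = 1.8
SSE = 3.24 + 0.36 + 9 + 0.36 + 23.04 + 0.36 + 3.24 = 39.6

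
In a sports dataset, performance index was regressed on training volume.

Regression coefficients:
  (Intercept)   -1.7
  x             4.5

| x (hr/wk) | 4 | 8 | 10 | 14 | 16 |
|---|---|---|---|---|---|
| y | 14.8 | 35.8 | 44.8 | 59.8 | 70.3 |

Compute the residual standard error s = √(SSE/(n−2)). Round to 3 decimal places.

s = 1.732

x=4: ŷ = -1.7 + 4.5·4 = 16.3; r = 14.8 − 16.3 = -1.5
x=8: ŷ = -1.7 + 4.5·8 = 34.3; r = 35.8 − 34.3 = 1.5
x=10: ŷ = -1.7 + 4.5·10 = 43.3; r = 44.8 − 43.3 = 1.5
x=14: ŷ = -1.7 + 4.5·14 = 61.3; r = 59.8 − 61.3 = -1.5
x=16: ŷ = -1.7 + 4.5·16 = 70.3; r = 70.3 − 70.3 = 0
SSE = 2.25 + 2.25 + 2.25 + 2.25 + 0 = 9
s = √(9/3) = √3 ≈ 1.732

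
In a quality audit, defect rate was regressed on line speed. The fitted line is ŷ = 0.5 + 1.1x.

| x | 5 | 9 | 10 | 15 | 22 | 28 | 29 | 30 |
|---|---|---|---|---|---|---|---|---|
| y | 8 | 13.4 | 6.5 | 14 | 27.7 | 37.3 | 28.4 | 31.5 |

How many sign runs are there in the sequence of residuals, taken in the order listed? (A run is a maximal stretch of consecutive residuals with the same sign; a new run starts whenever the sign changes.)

4 runs

x=5: ŷ = 0.5 + 1.1·5 = 6; r = 8 − 6 = 2
x=9: ŷ = 0.5 + 1.1·9 = 10.4; r = 13.4 − 10.4 = 3
x=10: ŷ = 0.5 + 1.1·10 = 11.5; r = 6.5 − 11.5 = -5
x=15: ŷ = 0.5 + 1.1·15 = 17; r = 14 − 17 = -3
x=22: ŷ = 0.5 + 1.1·22 = 24.7; r = 27.7 − 24.7 = 3
x=28: ŷ = 0.5 + 1.1·28 = 31.3; r = 37.3 − 31.3 = 6
x=29: ŷ = 0.5 + 1.1·29 = 32.4; r = 28.4 − 32.4 = -4
x=30: ŷ = 0.5 + 1.1·30 = 33.5; r = 31.5 − 33.5 = -2
Signs: + + − − + + − −
Runs: +×2, −×2, +×2, −×2 → 4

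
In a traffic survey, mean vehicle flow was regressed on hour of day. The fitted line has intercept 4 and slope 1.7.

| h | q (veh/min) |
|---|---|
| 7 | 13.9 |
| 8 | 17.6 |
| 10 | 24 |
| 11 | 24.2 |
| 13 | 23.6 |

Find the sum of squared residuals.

SSE = 21.5

h=7: ŷ = 4 + 1.7·7 = 15.9; r = 13.9 − 15.9 = -2
h=8: ŷ = 4 + 1.7·8 = 17.6; r = 17.6 − 17.6 = 0
h=10: ŷ = 4 + 1.7·10 = 21; r = 24 − 21 = 3
h=11: ŷ = 4 + 1.7·11 = 22.7; r = 24.2 − 22.7 = 1.5
h=13: ŷ = 4 + 1.7·13 = 26.1; r = 23.6 − 26.1 = -2.5
SSE = 4 + 0 + 9 + 2.25 + 6.25 = 21.5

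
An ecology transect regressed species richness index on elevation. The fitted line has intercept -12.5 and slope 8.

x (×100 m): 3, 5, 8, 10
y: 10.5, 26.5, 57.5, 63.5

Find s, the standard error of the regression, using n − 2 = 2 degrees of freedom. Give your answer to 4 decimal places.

x=3: ŷ = -12.5 + 8·3 = 11.5; e = 10.5 − 11.5 = -1
x=5: ŷ = -12.5 + 8·5 = 27.5; e = 26.5 − 27.5 = -1
x=8: ŷ = -12.5 + 8·8 = 51.5; e = 57.5 − 51.5 = 6
x=10: ŷ = -12.5 + 8·10 = 67.5; e = 63.5 − 67.5 = -4
SSE = 1 + 1 + 36 + 16 = 54
s = √(54/2) = √27 ≈ 5.1962

s = 5.1962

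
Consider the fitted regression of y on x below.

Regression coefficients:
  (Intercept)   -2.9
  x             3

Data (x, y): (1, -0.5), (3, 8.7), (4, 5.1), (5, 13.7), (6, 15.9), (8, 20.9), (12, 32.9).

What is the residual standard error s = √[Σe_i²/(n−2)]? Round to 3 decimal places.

s = 2.298

x=1: ŷ = -2.9 + 3·1 = 0.1; e = -0.5 − 0.1 = -0.6
x=3: ŷ = -2.9 + 3·3 = 6.1; e = 8.7 − 6.1 = 2.6
x=4: ŷ = -2.9 + 3·4 = 9.1; e = 5.1 − 9.1 = -4
x=5: ŷ = -2.9 + 3·5 = 12.1; e = 13.7 − 12.1 = 1.6
x=6: ŷ = -2.9 + 3·6 = 15.1; e = 15.9 − 15.1 = 0.8
x=8: ŷ = -2.9 + 3·8 = 21.1; e = 20.9 − 21.1 = -0.2
x=12: ŷ = -2.9 + 3·12 = 33.1; e = 32.9 − 33.1 = -0.2
SSE = 0.36 + 6.76 + 16 + 2.56 + 0.64 + 0.04 + 0.04 = 26.4
s = √(26.4/5) = √5.28 ≈ 2.298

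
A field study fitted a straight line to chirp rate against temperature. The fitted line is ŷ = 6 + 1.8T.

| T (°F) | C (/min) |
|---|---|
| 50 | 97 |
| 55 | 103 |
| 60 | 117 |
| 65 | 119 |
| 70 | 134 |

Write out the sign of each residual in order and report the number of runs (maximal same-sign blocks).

5 runs

T=50: ŷ = 6 + 1.8·50 = 96; e = 97 − 96 = 1
T=55: ŷ = 6 + 1.8·55 = 105; e = 103 − 105 = -2
T=60: ŷ = 6 + 1.8·60 = 114; e = 117 − 114 = 3
T=65: ŷ = 6 + 1.8·65 = 123; e = 119 − 123 = -4
T=70: ŷ = 6 + 1.8·70 = 132; e = 134 − 132 = 2
Signs: + − + − +
Runs: +×1, −×1, +×1, −×1, +×1 → 5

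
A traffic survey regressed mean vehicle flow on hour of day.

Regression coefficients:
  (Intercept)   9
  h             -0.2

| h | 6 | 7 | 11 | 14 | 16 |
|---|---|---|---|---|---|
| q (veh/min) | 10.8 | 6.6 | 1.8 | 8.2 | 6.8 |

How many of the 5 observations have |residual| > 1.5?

3

h=6: q̂ = 9 − 0.2·6 = 7.8; r = 10.8 − 7.8 = 3
h=7: q̂ = 9 − 0.2·7 = 7.6; r = 6.6 − 7.6 = -1
h=11: q̂ = 9 − 0.2·11 = 6.8; r = 1.8 − 6.8 = -5
h=14: q̂ = 9 − 0.2·14 = 6.2; r = 8.2 − 6.2 = 2
h=16: q̂ = 9 − 0.2·16 = 5.8; r = 6.8 − 5.8 = 1
|r| > 1.5: h=6 (|r|=3), h=11 (|r|=5), h=14 (|r|=2) → 3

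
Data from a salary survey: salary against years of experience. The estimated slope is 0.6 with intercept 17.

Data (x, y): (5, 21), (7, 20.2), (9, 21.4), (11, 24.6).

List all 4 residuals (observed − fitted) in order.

x=5: ŷ = 17 + 0.6·5 = 20; r = 21 − 20 = 1
x=7: ŷ = 17 + 0.6·7 = 21.2; r = 20.2 − 21.2 = -1
x=9: ŷ = 17 + 0.6·9 = 22.4; r = 21.4 − 22.4 = -1
x=11: ŷ = 17 + 0.6·11 = 23.6; r = 24.6 − 23.6 = 1

1, -1, -1, 1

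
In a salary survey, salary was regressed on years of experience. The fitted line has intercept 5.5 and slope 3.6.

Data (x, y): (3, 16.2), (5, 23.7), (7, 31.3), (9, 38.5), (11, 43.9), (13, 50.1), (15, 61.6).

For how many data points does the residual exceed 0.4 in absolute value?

x=3: ŷ = 5.5 + 3.6·3 = 16.3; e = 16.2 − 16.3 = -0.1
x=5: ŷ = 5.5 + 3.6·5 = 23.5; e = 23.7 − 23.5 = 0.2
x=7: ŷ = 5.5 + 3.6·7 = 30.7; e = 31.3 − 30.7 = 0.6
x=9: ŷ = 5.5 + 3.6·9 = 37.9; e = 38.5 − 37.9 = 0.6
x=11: ŷ = 5.5 + 3.6·11 = 45.1; e = 43.9 − 45.1 = -1.2
x=13: ŷ = 5.5 + 3.6·13 = 52.3; e = 50.1 − 52.3 = -2.2
x=15: ŷ = 5.5 + 3.6·15 = 59.5; e = 61.6 − 59.5 = 2.1
|e| > 0.4: x=7 (|e|=0.6), x=9 (|e|=0.6), x=11 (|e|=1.2), x=13 (|e|=2.2), x=15 (|e|=2.1) → 5

5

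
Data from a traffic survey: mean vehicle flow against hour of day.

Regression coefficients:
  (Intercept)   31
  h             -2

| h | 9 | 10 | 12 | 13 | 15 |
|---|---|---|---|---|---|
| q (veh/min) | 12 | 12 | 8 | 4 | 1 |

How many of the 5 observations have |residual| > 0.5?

h=9: q̂ = 31 − 2·9 = 13; e = 12 − 13 = -1
h=10: q̂ = 31 − 2·10 = 11; e = 12 − 11 = 1
h=12: q̂ = 31 − 2·12 = 7; e = 8 − 7 = 1
h=13: q̂ = 31 − 2·13 = 5; e = 4 − 5 = -1
h=15: q̂ = 31 − 2·15 = 1; e = 1 − 1 = 0
|e| > 0.5: h=9 (|e|=1), h=10 (|e|=1), h=12 (|e|=1), h=13 (|e|=1) → 4

4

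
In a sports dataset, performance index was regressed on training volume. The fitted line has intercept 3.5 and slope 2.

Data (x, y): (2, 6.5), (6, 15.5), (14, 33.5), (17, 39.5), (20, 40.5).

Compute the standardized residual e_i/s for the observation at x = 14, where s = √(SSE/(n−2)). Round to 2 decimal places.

x=2: ŷ = 3.5 + 2·2 = 7.5; e = 6.5 − 7.5 = -1
x=6: ŷ = 3.5 + 2·6 = 15.5; e = 15.5 − 15.5 = 0
x=14: ŷ = 3.5 + 2·14 = 31.5; e = 33.5 − 31.5 = 2
x=17: ŷ = 3.5 + 2·17 = 37.5; e = 39.5 − 37.5 = 2
x=20: ŷ = 3.5 + 2·20 = 43.5; e = 40.5 − 43.5 = -3
SSE = 1 + 0 + 4 + 4 + 9 = 18
s = √(18/3) = 2.44949
e/s = 2 / 2.44949 = 0.82

0.82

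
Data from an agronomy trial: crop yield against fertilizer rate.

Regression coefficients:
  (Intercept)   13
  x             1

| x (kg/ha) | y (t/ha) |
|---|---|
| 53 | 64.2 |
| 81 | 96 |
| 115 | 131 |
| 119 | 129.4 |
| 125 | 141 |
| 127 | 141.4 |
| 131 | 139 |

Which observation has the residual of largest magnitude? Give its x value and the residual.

x=53: ŷ = 13 + 53 = 66; r = 64.2 − 66 = -1.8
x=81: ŷ = 13 + 81 = 94; r = 96 − 94 = 2
x=115: ŷ = 13 + 115 = 128; r = 131 − 128 = 3
x=119: ŷ = 13 + 119 = 132; r = 129.4 − 132 = -2.6
x=125: ŷ = 13 + 125 = 138; r = 141 − 138 = 3
x=127: ŷ = 13 + 127 = 140; r = 141.4 − 140 = 1.4
x=131: ŷ = 13 + 131 = 144; r = 139 − 144 = -5
Largest |r| is 5 at x = 131, residual -5.

x = 131, r = -5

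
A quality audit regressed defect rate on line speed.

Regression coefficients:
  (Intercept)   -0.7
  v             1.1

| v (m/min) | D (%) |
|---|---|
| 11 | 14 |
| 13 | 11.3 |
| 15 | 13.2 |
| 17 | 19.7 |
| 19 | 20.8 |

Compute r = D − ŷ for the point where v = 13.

ŷ = -0.7 + 1.1·13 = 13.6
r = 11.3 − 13.6 = -2.3

r = -2.3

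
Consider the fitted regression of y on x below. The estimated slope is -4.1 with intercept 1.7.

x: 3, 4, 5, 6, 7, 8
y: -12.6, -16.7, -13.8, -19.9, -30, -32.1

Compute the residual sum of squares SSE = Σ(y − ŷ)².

x=3: ŷ = 1.7 − 4.1·3 = -10.6; r = -12.6 − (-10.6) = -2
x=4: ŷ = 1.7 − 4.1·4 = -14.7; r = -16.7 − (-14.7) = -2
x=5: ŷ = 1.7 − 4.1·5 = -18.8; r = -13.8 − (-18.8) = 5
x=6: ŷ = 1.7 − 4.1·6 = -22.9; r = -19.9 − (-22.9) = 3
x=7: ŷ = 1.7 − 4.1·7 = -27; r = -30 − (-27) = -3
x=8: ŷ = 1.7 − 4.1·8 = -31.1; r = -32.1 − (-31.1) = -1
SSE = 4 + 4 + 25 + 9 + 9 + 1 = 52

SSE = 52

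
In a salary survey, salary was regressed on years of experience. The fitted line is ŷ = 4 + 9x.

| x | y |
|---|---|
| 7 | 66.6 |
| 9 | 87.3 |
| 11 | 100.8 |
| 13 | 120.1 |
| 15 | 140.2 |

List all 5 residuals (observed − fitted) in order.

-0.4, 2.3, -2.2, -0.9, 1.2

x=7: ŷ = 4 + 9·7 = 67; r = 66.6 − 67 = -0.4
x=9: ŷ = 4 + 9·9 = 85; r = 87.3 − 85 = 2.3
x=11: ŷ = 4 + 9·11 = 103; r = 100.8 − 103 = -2.2
x=13: ŷ = 4 + 9·13 = 121; r = 120.1 − 121 = -0.9
x=15: ŷ = 4 + 9·15 = 139; r = 140.2 − 139 = 1.2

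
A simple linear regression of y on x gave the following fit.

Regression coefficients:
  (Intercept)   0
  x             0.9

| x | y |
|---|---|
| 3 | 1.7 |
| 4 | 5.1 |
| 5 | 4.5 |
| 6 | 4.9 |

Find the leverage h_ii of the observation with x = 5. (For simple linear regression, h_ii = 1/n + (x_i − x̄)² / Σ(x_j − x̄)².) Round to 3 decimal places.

x̄ = (3 + 4 + 5 + 6)/4 = 4.5
Σ(x − x̄)² = 2.25 + 0.25 + 0.25 + 2.25 = 5
h = 1/4 + (0.5)²/5 = 0.25 + 0.05 = 0.300

h = 0.300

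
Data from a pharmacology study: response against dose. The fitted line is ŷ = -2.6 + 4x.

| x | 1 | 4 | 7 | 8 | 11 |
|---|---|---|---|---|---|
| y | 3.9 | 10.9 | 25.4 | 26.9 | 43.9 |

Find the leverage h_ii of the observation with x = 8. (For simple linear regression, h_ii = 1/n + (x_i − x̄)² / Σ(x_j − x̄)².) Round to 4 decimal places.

x̄ = (1 + 4 + 7 + 8 + 11)/5 = 6.2
Σ(x − x̄)² = 27.04 + 4.84 + 0.64 + 3.24 + 23.04 = 58.8
h = 1/5 + (1.8)²/58.8 = 0.2 + 0.055102 = 0.2551

h = 0.2551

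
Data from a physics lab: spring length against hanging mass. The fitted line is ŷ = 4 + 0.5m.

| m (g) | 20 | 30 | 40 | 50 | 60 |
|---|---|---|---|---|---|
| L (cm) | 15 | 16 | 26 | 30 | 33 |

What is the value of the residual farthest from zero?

m=20: ŷ = 4 + 0.5·20 = 14; e = 15 − 14 = 1
m=30: ŷ = 4 + 0.5·30 = 19; e = 16 − 19 = -3
m=40: ŷ = 4 + 0.5·40 = 24; e = 26 − 24 = 2
m=50: ŷ = 4 + 0.5·50 = 29; e = 30 − 29 = 1
m=60: ŷ = 4 + 0.5·60 = 34; e = 33 − 34 = -1
Largest |e| is 3 at m = 30, residual -3.

e = -3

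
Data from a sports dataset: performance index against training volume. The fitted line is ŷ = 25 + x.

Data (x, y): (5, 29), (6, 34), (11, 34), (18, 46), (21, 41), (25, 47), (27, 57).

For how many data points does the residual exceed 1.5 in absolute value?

x=5: ŷ = 25 + 5 = 30; e = 29 − 30 = -1
x=6: ŷ = 25 + 6 = 31; e = 34 − 31 = 3
x=11: ŷ = 25 + 11 = 36; e = 34 − 36 = -2
x=18: ŷ = 25 + 18 = 43; e = 46 − 43 = 3
x=21: ŷ = 25 + 21 = 46; e = 41 − 46 = -5
x=25: ŷ = 25 + 25 = 50; e = 47 − 50 = -3
x=27: ŷ = 25 + 27 = 52; e = 57 − 52 = 5
|e| > 1.5: x=6 (|e|=3), x=11 (|e|=2), x=18 (|e|=3), x=21 (|e|=5), x=25 (|e|=3), x=27 (|e|=5) → 6

6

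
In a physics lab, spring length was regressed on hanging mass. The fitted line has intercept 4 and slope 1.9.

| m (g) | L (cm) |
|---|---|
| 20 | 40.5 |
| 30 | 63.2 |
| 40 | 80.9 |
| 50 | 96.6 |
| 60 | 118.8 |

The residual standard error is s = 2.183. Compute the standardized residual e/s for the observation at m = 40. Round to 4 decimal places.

0.4123

L̂ = 4 + 1.9·40 = 80
e = 80.9 − 80 = 0.9
e/s = 0.9 / 2.183 = 0.4123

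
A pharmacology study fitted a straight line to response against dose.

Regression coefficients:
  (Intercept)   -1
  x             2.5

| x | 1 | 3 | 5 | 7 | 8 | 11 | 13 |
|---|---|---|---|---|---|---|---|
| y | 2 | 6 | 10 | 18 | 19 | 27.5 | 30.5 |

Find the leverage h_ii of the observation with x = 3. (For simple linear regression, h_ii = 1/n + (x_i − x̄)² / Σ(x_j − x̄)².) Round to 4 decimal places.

h = 0.2795

x̄ = (1 + 3 + 5 + 7 + 8 + 11 + 13)/7 = 6.85714
Σ(x − x̄)² = 34.3061 + 14.8776 + 3.44898 + 0.0204082 + 1.30612 + 17.1633 + 37.7347 = 108.857
h = 1/7 + (-3.85714)²/108.857 = 0.142857 + 0.13667 = 0.2795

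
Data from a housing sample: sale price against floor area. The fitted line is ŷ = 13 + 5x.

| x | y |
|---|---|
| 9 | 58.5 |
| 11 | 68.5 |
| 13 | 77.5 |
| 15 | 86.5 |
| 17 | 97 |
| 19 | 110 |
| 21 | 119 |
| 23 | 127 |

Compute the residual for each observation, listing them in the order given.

x=9: ŷ = 13 + 5·9 = 58; r = 58.5 − 58 = 0.5
x=11: ŷ = 13 + 5·11 = 68; r = 68.5 − 68 = 0.5
x=13: ŷ = 13 + 5·13 = 78; r = 77.5 − 78 = -0.5
x=15: ŷ = 13 + 5·15 = 88; r = 86.5 − 88 = -1.5
x=17: ŷ = 13 + 5·17 = 98; r = 97 − 98 = -1
x=19: ŷ = 13 + 5·19 = 108; r = 110 − 108 = 2
x=21: ŷ = 13 + 5·21 = 118; r = 119 − 118 = 1
x=23: ŷ = 13 + 5·23 = 128; r = 127 − 128 = -1

0.5, 0.5, -0.5, -1.5, -1, 2, 1, -1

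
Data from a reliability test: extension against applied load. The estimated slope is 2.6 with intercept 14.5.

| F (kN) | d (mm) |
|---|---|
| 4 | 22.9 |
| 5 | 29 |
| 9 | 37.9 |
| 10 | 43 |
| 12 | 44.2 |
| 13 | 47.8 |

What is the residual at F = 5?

e = 1.5

ŷ = 14.5 + 2.6·5 = 27.5
e = 29 − 27.5 = 1.5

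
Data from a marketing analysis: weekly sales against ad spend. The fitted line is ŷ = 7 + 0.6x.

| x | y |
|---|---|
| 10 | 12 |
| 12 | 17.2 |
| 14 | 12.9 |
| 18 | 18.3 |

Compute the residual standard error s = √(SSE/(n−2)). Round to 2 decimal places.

x=10: ŷ = 7 + 0.6·10 = 13; r = 12 − 13 = -1
x=12: ŷ = 7 + 0.6·12 = 14.2; r = 17.2 − 14.2 = 3
x=14: ŷ = 7 + 0.6·14 = 15.4; r = 12.9 − 15.4 = -2.5
x=18: ŷ = 7 + 0.6·18 = 17.8; r = 18.3 − 17.8 = 0.5
SSE = 1 + 9 + 6.25 + 0.25 = 16.5
s = √(16.5/2) = √8.25 ≈ 2.87

s = 2.87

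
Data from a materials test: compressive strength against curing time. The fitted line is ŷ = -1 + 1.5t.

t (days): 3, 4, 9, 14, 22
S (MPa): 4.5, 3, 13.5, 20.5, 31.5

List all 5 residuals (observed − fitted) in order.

t=3: ŷ = -1 + 1.5·3 = 3.5; e = 4.5 − 3.5 = 1
t=4: ŷ = -1 + 1.5·4 = 5; e = 3 − 5 = -2
t=9: ŷ = -1 + 1.5·9 = 12.5; e = 13.5 − 12.5 = 1
t=14: ŷ = -1 + 1.5·14 = 20; e = 20.5 − 20 = 0.5
t=22: ŷ = -1 + 1.5·22 = 32; e = 31.5 − 32 = -0.5

1, -2, 1, 0.5, -0.5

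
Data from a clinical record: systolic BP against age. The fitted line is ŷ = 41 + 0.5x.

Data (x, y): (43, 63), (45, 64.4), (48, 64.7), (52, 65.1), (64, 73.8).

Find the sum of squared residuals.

SSE = 5.4

x=43: ŷ = 41 + 0.5·43 = 62.5; e = 63 − 62.5 = 0.5
x=45: ŷ = 41 + 0.5·45 = 63.5; e = 64.4 − 63.5 = 0.9
x=48: ŷ = 41 + 0.5·48 = 65; e = 64.7 − 65 = -0.3
x=52: ŷ = 41 + 0.5·52 = 67; e = 65.1 − 67 = -1.9
x=64: ŷ = 41 + 0.5·64 = 73; e = 73.8 − 73 = 0.8
SSE = 0.25 + 0.81 + 0.09 + 3.61 + 0.64 = 5.4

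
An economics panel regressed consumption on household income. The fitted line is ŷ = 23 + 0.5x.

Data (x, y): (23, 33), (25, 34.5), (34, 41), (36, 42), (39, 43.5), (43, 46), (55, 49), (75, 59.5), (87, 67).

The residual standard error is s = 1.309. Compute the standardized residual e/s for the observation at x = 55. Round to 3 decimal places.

-1.146

ŷ = 23 + 0.5·55 = 50.5
e = 49 − 50.5 = -1.5
e/s = -1.5 / 1.309 = -1.146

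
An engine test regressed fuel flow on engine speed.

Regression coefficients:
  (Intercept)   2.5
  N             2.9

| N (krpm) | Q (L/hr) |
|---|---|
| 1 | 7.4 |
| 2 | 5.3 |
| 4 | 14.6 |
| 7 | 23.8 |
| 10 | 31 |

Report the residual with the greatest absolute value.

r = -3

N=1: ŷ = 2.5 + 2.9·1 = 5.4; r = 7.4 − 5.4 = 2
N=2: ŷ = 2.5 + 2.9·2 = 8.3; r = 5.3 − 8.3 = -3
N=4: ŷ = 2.5 + 2.9·4 = 14.1; r = 14.6 − 14.1 = 0.5
N=7: ŷ = 2.5 + 2.9·7 = 22.8; r = 23.8 − 22.8 = 1
N=10: ŷ = 2.5 + 2.9·10 = 31.5; r = 31 − 31.5 = -0.5
Largest |r| is 3 at N = 2, residual -3.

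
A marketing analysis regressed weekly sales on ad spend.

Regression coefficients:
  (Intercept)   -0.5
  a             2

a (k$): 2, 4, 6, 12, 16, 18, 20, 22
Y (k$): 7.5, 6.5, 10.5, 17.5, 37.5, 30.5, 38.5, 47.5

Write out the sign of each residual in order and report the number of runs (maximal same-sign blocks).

a=2: Ŷ = -0.5 + 2·2 = 3.5; r = 7.5 − 3.5 = 4
a=4: Ŷ = -0.5 + 2·4 = 7.5; r = 6.5 − 7.5 = -1
a=6: Ŷ = -0.5 + 2·6 = 11.5; r = 10.5 − 11.5 = -1
a=12: Ŷ = -0.5 + 2·12 = 23.5; r = 17.5 − 23.5 = -6
a=16: Ŷ = -0.5 + 2·16 = 31.5; r = 37.5 − 31.5 = 6
a=18: Ŷ = -0.5 + 2·18 = 35.5; r = 30.5 − 35.5 = -5
a=20: Ŷ = -0.5 + 2·20 = 39.5; r = 38.5 − 39.5 = -1
a=22: Ŷ = -0.5 + 2·22 = 43.5; r = 47.5 − 43.5 = 4
Signs: + − − − + − − +
Runs: +×1, −×3, +×1, −×2, +×1 → 5

5 runs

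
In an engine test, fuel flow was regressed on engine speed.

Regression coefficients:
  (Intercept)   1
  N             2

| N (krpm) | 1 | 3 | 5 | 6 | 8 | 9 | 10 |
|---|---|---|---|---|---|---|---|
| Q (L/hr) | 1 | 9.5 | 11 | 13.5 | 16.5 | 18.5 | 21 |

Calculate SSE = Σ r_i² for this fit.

N=1: ŷ = 1 + 2·1 = 3; r = 1 − 3 = -2
N=3: ŷ = 1 + 2·3 = 7; r = 9.5 − 7 = 2.5
N=5: ŷ = 1 + 2·5 = 11; r = 11 − 11 = 0
N=6: ŷ = 1 + 2·6 = 13; r = 13.5 − 13 = 0.5
N=8: ŷ = 1 + 2·8 = 17; r = 16.5 − 17 = -0.5
N=9: ŷ = 1 + 2·9 = 19; r = 18.5 − 19 = -0.5
N=10: ŷ = 1 + 2·10 = 21; r = 21 − 21 = 0
SSE = 4 + 6.25 + 0 + 0.25 + 0.25 + 0.25 + 0 = 11

SSE = 11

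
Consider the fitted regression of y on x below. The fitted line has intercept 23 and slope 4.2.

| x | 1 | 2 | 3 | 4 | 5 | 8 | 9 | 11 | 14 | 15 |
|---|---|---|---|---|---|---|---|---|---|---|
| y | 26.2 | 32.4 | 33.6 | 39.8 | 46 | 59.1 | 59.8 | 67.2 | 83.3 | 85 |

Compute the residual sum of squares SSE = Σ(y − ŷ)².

SSE = 24.5

x=1: ŷ = 23 + 4.2·1 = 27.2; r = 26.2 − 27.2 = -1
x=2: ŷ = 23 + 4.2·2 = 31.4; r = 32.4 − 31.4 = 1
x=3: ŷ = 23 + 4.2·3 = 35.6; r = 33.6 − 35.6 = -2
x=4: ŷ = 23 + 4.2·4 = 39.8; r = 39.8 − 39.8 = 0
x=5: ŷ = 23 + 4.2·5 = 44; r = 46 − 44 = 2
x=8: ŷ = 23 + 4.2·8 = 56.6; r = 59.1 − 56.6 = 2.5
x=9: ŷ = 23 + 4.2·9 = 60.8; r = 59.8 − 60.8 = -1
x=11: ŷ = 23 + 4.2·11 = 69.2; r = 67.2 − 69.2 = -2
x=14: ŷ = 23 + 4.2·14 = 81.8; r = 83.3 − 81.8 = 1.5
x=15: ŷ = 23 + 4.2·15 = 86; r = 85 − 86 = -1
SSE = 1 + 1 + 4 + 0 + 4 + 6.25 + 1 + 4 + 2.25 + 1 = 24.5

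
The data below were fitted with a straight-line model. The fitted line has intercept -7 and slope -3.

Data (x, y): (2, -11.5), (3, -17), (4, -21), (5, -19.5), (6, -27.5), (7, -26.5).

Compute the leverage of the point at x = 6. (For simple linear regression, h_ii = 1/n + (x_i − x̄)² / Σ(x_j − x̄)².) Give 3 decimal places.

x̄ = (2 + 3 + 4 + 5 + 6 + 7)/6 = 4.5
Σ(x − x̄)² = 6.25 + 2.25 + 0.25 + 0.25 + 2.25 + 6.25 = 17.5
h = 1/6 + (1.5)²/17.5 = 0.166667 + 0.128571 = 0.295

h = 0.295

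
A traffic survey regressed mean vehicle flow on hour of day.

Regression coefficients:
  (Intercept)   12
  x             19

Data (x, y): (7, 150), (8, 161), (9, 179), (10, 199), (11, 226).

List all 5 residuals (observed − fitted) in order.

5, -3, -4, -3, 5

x=7: ŷ = 12 + 19·7 = 145; e = 150 − 145 = 5
x=8: ŷ = 12 + 19·8 = 164; e = 161 − 164 = -3
x=9: ŷ = 12 + 19·9 = 183; e = 179 − 183 = -4
x=10: ŷ = 12 + 19·10 = 202; e = 199 − 202 = -3
x=11: ŷ = 12 + 19·11 = 221; e = 226 − 221 = 5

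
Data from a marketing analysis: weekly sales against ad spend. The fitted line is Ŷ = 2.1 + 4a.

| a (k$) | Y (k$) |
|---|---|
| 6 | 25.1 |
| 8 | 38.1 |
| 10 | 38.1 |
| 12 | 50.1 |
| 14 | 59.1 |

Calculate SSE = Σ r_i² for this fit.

a=6: Ŷ = 2.1 + 4·6 = 26.1; r = 25.1 − 26.1 = -1
a=8: Ŷ = 2.1 + 4·8 = 34.1; r = 38.1 − 34.1 = 4
a=10: Ŷ = 2.1 + 4·10 = 42.1; r = 38.1 − 42.1 = -4
a=12: Ŷ = 2.1 + 4·12 = 50.1; r = 50.1 − 50.1 = 0
a=14: Ŷ = 2.1 + 4·14 = 58.1; r = 59.1 − 58.1 = 1
SSE = 1 + 16 + 16 + 0 + 1 = 34

SSE = 34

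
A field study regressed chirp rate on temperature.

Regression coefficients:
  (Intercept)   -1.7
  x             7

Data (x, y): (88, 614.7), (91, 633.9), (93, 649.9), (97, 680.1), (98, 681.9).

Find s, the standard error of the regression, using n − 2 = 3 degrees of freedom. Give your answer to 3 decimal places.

s = 2.315

x=88: ŷ = -1.7 + 7·88 = 614.3; e = 614.7 − 614.3 = 0.4
x=91: ŷ = -1.7 + 7·91 = 635.3; e = 633.9 − 635.3 = -1.4
x=93: ŷ = -1.7 + 7·93 = 649.3; e = 649.9 − 649.3 = 0.6
x=97: ŷ = -1.7 + 7·97 = 677.3; e = 680.1 − 677.3 = 2.8
x=98: ŷ = -1.7 + 7·98 = 684.3; e = 681.9 − 684.3 = -2.4
SSE = 0.16 + 1.96 + 0.36 + 7.84 + 5.76 = 16.08
s = √(16.08/3) = √5.36 ≈ 2.315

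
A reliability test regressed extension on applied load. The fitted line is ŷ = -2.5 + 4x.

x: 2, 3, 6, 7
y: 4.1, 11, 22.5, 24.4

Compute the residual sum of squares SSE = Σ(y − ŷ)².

x=2: ŷ = -2.5 + 4·2 = 5.5; r = 4.1 − 5.5 = -1.4
x=3: ŷ = -2.5 + 4·3 = 9.5; r = 11 − 9.5 = 1.5
x=6: ŷ = -2.5 + 4·6 = 21.5; r = 22.5 − 21.5 = 1
x=7: ŷ = -2.5 + 4·7 = 25.5; r = 24.4 − 25.5 = -1.1
SSE = 1.96 + 2.25 + 1 + 1.21 = 6.42

SSE = 6.42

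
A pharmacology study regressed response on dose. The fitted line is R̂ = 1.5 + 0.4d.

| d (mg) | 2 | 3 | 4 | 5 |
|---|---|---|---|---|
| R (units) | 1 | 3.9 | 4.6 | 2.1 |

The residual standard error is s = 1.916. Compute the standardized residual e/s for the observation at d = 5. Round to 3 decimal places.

-0.731

R̂ = 1.5 + 0.4·5 = 3.5
e = 2.1 − 3.5 = -1.4
e/s = -1.4 / 1.916 = -0.731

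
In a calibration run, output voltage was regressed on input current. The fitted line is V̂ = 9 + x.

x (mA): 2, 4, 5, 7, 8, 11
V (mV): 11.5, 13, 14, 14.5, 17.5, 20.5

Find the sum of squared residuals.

SSE = 3

x=2: V̂ = 9 + 2 = 11; e = 11.5 − 11 = 0.5
x=4: V̂ = 9 + 4 = 13; e = 13 − 13 = 0
x=5: V̂ = 9 + 5 = 14; e = 14 − 14 = 0
x=7: V̂ = 9 + 7 = 16; e = 14.5 − 16 = -1.5
x=8: V̂ = 9 + 8 = 17; e = 17.5 − 17 = 0.5
x=11: V̂ = 9 + 11 = 20; e = 20.5 − 20 = 0.5
SSE = 0.25 + 0 + 0 + 2.25 + 0.25 + 0.25 = 3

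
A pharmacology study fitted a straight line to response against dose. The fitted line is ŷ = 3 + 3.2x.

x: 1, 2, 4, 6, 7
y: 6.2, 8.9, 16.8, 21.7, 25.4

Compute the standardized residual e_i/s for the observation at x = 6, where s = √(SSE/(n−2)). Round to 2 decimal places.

-0.71

x=1: ŷ = 3 + 3.2·1 = 6.2; e = 6.2 − 6.2 = 0
x=2: ŷ = 3 + 3.2·2 = 9.4; e = 8.9 − 9.4 = -0.5
x=4: ŷ = 3 + 3.2·4 = 15.8; e = 16.8 − 15.8 = 1
x=6: ŷ = 3 + 3.2·6 = 22.2; e = 21.7 − 22.2 = -0.5
x=7: ŷ = 3 + 3.2·7 = 25.4; e = 25.4 − 25.4 = 0
SSE = 0 + 0.25 + 1 + 0.25 + 0 = 1.5
s = √(1.5/3) = 0.707107
e/s = -0.5 / 0.707107 = -0.71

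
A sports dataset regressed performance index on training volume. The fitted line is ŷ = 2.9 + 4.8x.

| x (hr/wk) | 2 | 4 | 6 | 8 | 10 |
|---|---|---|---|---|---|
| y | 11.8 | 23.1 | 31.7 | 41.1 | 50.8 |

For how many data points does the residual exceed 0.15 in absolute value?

x=2: ŷ = 2.9 + 4.8·2 = 12.5; e = 11.8 − 12.5 = -0.7
x=4: ŷ = 2.9 + 4.8·4 = 22.1; e = 23.1 − 22.1 = 1
x=6: ŷ = 2.9 + 4.8·6 = 31.7; e = 31.7 − 31.7 = 0
x=8: ŷ = 2.9 + 4.8·8 = 41.3; e = 41.1 − 41.3 = -0.2
x=10: ŷ = 2.9 + 4.8·10 = 50.9; e = 50.8 − 50.9 = -0.1
|e| > 0.15: x=2 (|e|=0.7), x=4 (|e|=1), x=8 (|e|=0.2) → 3

3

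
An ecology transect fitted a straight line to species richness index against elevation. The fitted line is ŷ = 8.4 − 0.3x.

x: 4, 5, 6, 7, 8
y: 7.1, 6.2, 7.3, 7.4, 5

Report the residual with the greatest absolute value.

x=4: ŷ = 8.4 − 0.3·4 = 7.2; e = 7.1 − 7.2 = -0.1
x=5: ŷ = 8.4 − 0.3·5 = 6.9; e = 6.2 − 6.9 = -0.7
x=6: ŷ = 8.4 − 0.3·6 = 6.6; e = 7.3 − 6.6 = 0.7
x=7: ŷ = 8.4 − 0.3·7 = 6.3; e = 7.4 − 6.3 = 1.1
x=8: ŷ = 8.4 − 0.3·8 = 6; e = 5 − 6 = -1
Largest |e| is 1.1 at x = 7, residual 1.1.

e = 1.1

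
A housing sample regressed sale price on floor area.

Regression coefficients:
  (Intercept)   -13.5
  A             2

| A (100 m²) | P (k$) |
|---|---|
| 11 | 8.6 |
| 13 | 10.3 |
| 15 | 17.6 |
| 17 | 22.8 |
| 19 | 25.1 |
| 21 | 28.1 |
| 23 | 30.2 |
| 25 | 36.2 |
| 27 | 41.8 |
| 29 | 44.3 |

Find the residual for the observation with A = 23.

ŷ = -13.5 + 2·23 = 32.5
e = 30.2 − 32.5 = -2.3

e = -2.3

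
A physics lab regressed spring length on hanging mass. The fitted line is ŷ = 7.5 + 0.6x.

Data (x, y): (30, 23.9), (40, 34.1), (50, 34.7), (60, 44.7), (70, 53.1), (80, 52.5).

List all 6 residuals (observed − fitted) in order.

-1.6, 2.6, -2.8, 1.2, 3.6, -3

x=30: ŷ = 7.5 + 0.6·30 = 25.5; r = 23.9 − 25.5 = -1.6
x=40: ŷ = 7.5 + 0.6·40 = 31.5; r = 34.1 − 31.5 = 2.6
x=50: ŷ = 7.5 + 0.6·50 = 37.5; r = 34.7 − 37.5 = -2.8
x=60: ŷ = 7.5 + 0.6·60 = 43.5; r = 44.7 − 43.5 = 1.2
x=70: ŷ = 7.5 + 0.6·70 = 49.5; r = 53.1 − 49.5 = 3.6
x=80: ŷ = 7.5 + 0.6·80 = 55.5; r = 52.5 − 55.5 = -3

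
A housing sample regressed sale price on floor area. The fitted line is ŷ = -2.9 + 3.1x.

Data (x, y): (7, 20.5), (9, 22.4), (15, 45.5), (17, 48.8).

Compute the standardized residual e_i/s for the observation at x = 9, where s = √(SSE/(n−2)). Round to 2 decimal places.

-0.97

x=7: ŷ = -2.9 + 3.1·7 = 18.8; e = 20.5 − 18.8 = 1.7
x=9: ŷ = -2.9 + 3.1·9 = 25; e = 22.4 − 25 = -2.6
x=15: ŷ = -2.9 + 3.1·15 = 43.6; e = 45.5 − 43.6 = 1.9
x=17: ŷ = -2.9 + 3.1·17 = 49.8; e = 48.8 − 49.8 = -1
SSE = 2.89 + 6.76 + 3.61 + 1 = 14.26
s = √(14.26/2) = 2.67021
e/s = -2.6 / 2.67021 = -0.97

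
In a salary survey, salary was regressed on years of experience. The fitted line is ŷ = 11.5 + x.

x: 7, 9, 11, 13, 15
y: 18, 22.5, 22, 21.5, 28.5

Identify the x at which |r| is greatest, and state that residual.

x = 13, r = -3

x=7: ŷ = 11.5 + 7 = 18.5; r = 18 − 18.5 = -0.5
x=9: ŷ = 11.5 + 9 = 20.5; r = 22.5 − 20.5 = 2
x=11: ŷ = 11.5 + 11 = 22.5; r = 22 − 22.5 = -0.5
x=13: ŷ = 11.5 + 13 = 24.5; r = 21.5 − 24.5 = -3
x=15: ŷ = 11.5 + 15 = 26.5; r = 28.5 − 26.5 = 2
Largest |r| is 3 at x = 13, residual -3.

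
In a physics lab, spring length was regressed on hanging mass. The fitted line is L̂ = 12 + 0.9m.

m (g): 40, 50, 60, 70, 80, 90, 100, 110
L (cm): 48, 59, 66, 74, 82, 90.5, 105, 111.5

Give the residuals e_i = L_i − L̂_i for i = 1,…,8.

m=40: L̂ = 12 + 0.9·40 = 48; e = 48 − 48 = 0
m=50: L̂ = 12 + 0.9·50 = 57; e = 59 − 57 = 2
m=60: L̂ = 12 + 0.9·60 = 66; e = 66 − 66 = 0
m=70: L̂ = 12 + 0.9·70 = 75; e = 74 − 75 = -1
m=80: L̂ = 12 + 0.9·80 = 84; e = 82 − 84 = -2
m=90: L̂ = 12 + 0.9·90 = 93; e = 90.5 − 93 = -2.5
m=100: L̂ = 12 + 0.9·100 = 102; e = 105 − 102 = 3
m=110: L̂ = 12 + 0.9·110 = 111; e = 111.5 − 111 = 0.5

0, 2, 0, -1, -2, -2.5, 3, 0.5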